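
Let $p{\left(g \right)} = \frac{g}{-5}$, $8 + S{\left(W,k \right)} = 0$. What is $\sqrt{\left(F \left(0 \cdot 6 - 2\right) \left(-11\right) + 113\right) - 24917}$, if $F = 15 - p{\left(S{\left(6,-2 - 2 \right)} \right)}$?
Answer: $\frac{i \sqrt{612730}}{5} \approx 156.55 i$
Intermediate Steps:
$S{\left(W,k \right)} = -8$ ($S{\left(W,k \right)} = -8 + 0 = -8$)
$p{\left(g \right)} = - \frac{g}{5}$ ($p{\left(g \right)} = g \left(- \frac{1}{5}\right) = - \frac{g}{5}$)
$F = \frac{67}{5}$ ($F = 15 - \left(- \frac{1}{5}\right) \left(-8\right) = 15 - \frac{8}{5} = \frac{67}{5} \approx 13.4$)
$\sqrt{\left(F \left(0 \cdot 6 - 2\right) \left(-11\right) + 113\right) - 24917} = \sqrt{\left(\frac{67 \left(0 \cdot 6 - 2\right) \left(-11\right)}{5} + 113\right) - 24917} = \sqrt{\left(\frac{67 \left(0 - 2\right) \left(-11\right)}{5} + 113\right) - 24917} = \sqrt{\left(\frac{67 \left(\left(-2\right) \left(-11\right)\right)}{5} + 113\right) - 24917} = \sqrt{\left(\frac{67}{5} \cdot 22 + 113\right) - 24917} = \sqrt{\left(\frac{1474}{5} + 113\right) - 24917} = \sqrt{\frac{2039}{5} - 24917} = \sqrt{- \frac{122546}{5}} = \frac{i \sqrt{612730}}{5}$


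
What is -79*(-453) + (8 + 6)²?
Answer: 35983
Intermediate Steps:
-79*(-453) + (8 + 6)² = 35787 + 14² = 35787 + 196 = 35983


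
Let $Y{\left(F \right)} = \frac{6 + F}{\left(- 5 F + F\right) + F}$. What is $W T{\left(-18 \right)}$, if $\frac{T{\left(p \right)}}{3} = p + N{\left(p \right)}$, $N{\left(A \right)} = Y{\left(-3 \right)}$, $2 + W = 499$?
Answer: $-26341$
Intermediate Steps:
$W = 497$ ($W = -2 + 499 = 497$)
$Y{\left(F \right)} = - \frac{6 + F}{3 F}$ ($Y{\left(F \right)} = \frac{6 + F}{- 4 F + F} = \frac{6 + F}{\left(-3\right) F} = \left(6 + F\right) \left(- \frac{1}{3 F}\right) = - \frac{6 + F}{3 F}$)
$N{\left(A \right)} = \frac{1}{3}$ ($N{\left(A \right)} = \frac{-6 - -3}{3 \left(-3\right)} = \frac{1}{3} \left(- \frac{1}{3}\right) \left(-6 + 3\right) = \frac{1}{3} \left(- \frac{1}{3}\right) \left(-3\right) = \frac{1}{3}$)
$T{\left(p \right)} = 1 + 3 p$ ($T{\left(p \right)} = 3 \left(p + \frac{1}{3}\right) = 3 \left(\frac{1}{3} + p\right) = 1 + 3 p$)
$W T{\left(-18 \right)} = 497 \left(1 + 3 \left(-18\right)\right) = 497 \left(1 - 54\right) = 497 \left(-53\right) = -26341$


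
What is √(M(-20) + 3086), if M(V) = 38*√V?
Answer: √(3086 + 76*I*√5) ≈ 55.573 + 1.529*I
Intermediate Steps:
√(M(-20) + 3086) = √(38*√(-20) + 3086) = √(38*(2*I*√5) + 3086) = √(76*I*√5 + 3086) = √(3086 + 76*I*√5)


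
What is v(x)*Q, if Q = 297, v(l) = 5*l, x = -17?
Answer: -25245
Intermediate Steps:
v(x)*Q = (5*(-17))*297 = -85*297 = -25245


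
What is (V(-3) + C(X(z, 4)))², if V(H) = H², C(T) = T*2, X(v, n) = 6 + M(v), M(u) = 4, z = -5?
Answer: 841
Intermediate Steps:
X(v, n) = 10 (X(v, n) = 6 + 4 = 10)
C(T) = 2*T
(V(-3) + C(X(z, 4)))² = ((-3)² + 2*10)² = (9 + 20)² = 29² = 841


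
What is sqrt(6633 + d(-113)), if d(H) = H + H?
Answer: sqrt(6407) ≈ 80.044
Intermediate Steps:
d(H) = 2*H
sqrt(6633 + d(-113)) = sqrt(6633 + 2*(-113)) = sqrt(6633 - 226) = sqrt(6407)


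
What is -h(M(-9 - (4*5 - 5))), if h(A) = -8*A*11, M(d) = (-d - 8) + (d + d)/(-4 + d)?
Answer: 10912/7 ≈ 1558.9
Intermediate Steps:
M(d) = -8 - d + 2*d/(-4 + d) (M(d) = (-8 - d) + (2*d)/(-4 + d) = (-8 - d) + 2*d/(-4 + d) = -8 - d + 2*d/(-4 + d))
h(A) = -88*A
-h(M(-9 - (4*5 - 5))) = -(-88)*(32 - (-9 - (4*5 - 5))² - 2*(-9 - (4*5 - 5)))/(-4 + (-9 - (4*5 - 5))) = -(-88)*(32 - (-9 - (20 - 5))² - 2*(-9 - (20 - 5)))/(-4 + (-9 - (20 - 5))) = -(-88)*(32 - (-9 - 1*15)² - 2*(-9 - 1*15))/(-4 + (-9 - 1*15)) = -(-88)*(32 - (-9 - 15)² - 2*(-9 - 15))/(-4 + (-9 - 15)) = -(-88)*(32 - 1*(-24)² - 2*(-24))/(-4 - 24) = -(-88)*(32 - 1*576 + 48)/(-28) = -(-88)*(-(32 - 576 + 48)/28) = -(-88)*(-1/28*(-496)) = -(-88)*124/7 = -1*(-10912/7) = 10912/7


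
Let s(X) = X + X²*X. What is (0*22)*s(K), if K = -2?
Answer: 0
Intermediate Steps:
s(X) = X + X³
(0*22)*s(K) = (0*22)*(-2 + (-2)³) = 0*(-2 - 8) = 0*(-10) = 0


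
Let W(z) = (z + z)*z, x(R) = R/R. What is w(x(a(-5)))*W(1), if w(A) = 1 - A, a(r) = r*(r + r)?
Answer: 0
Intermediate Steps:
a(r) = 2*r² (a(r) = r*(2*r) = 2*r²)
x(R) = 1
W(z) = 2*z² (W(z) = (2*z)*z = 2*z²)
w(x(a(-5)))*W(1) = (1 - 1*1)*(2*1²) = (1 - 1)*(2*1) = 0*2 = 0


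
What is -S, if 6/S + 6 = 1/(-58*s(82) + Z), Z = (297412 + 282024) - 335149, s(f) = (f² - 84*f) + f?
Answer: 1494258/1494257 ≈ 1.0000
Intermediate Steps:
s(f) = f² - 83*f
Z = 244287 (Z = 579436 - 335149 = 244287)
S = -1494258/1494257 (S = 6/(-6 + 1/(-4756*(-83 + 82) + 244287)) = 6/(-6 + 1/(-4756*(-1) + 244287)) = 6/(-6 + 1/(-58*(-82) + 244287)) = 6/(-6 + 1/(4756 + 244287)) = 6/(-6 + 1/249043) = 6/(-1494257/249043) = 6*(-249043/1494257) = -1494258/1494257 ≈ -1.0000)
-S = -1*(-1494258/1494257) = 1494258/1494257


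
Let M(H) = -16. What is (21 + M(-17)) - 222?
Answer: -217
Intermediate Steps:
(21 + M(-17)) - 222 = (21 - 16) - 222 = 5 - 222 = -217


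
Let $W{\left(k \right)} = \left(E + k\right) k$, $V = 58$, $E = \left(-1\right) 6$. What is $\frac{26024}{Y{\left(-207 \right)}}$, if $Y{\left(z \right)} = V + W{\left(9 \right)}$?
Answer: $\frac{26024}{85} \approx 306.16$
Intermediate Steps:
$E = -6$
$W{\left(k \right)} = k \left(-6 + k\right)$ ($W{\left(k \right)} = \left(-6 + k\right) k = k \left(-6 + k\right)$)
$Y{\left(z \right)} = 85$ ($Y{\left(z \right)} = 58 + 9 \left(-6 + 9\right) = 58 + 9 \cdot 3 = 58 + 27 = 85$)
$\frac{26024}{Y{\left(-207 \right)}} = \frac{26024}{85}$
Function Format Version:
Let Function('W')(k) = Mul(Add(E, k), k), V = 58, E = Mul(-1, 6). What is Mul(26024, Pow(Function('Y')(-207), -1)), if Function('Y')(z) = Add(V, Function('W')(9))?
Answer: Rational(26024, 85) ≈ 306.16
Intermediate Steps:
E = -6
Function('W')(k) = Mul(k, Add(-6, k)) (Function('W')(k) = Mul(Add(-6, k), k) = Mul(k, Add(-6, k)))
Function('Y')(z) = 85 (Function('Y')(z) = Add(58, Mul(9, Add(-6, 9))) = Add(58, Mul(9, 3)) = Add(58, 27) = 85)
Mul(26024, Pow(Function('Y')(-207), -1)) = Mul(26024, Pow(85, -1)) = Mul(26024, Rational(1, 85)) = Rational(26024, 85)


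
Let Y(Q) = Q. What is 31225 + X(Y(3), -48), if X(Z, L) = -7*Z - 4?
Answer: 31200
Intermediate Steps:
X(Z, L) = -4 - 7*Z
31225 + X(Y(3), -48) = 31225 + (-4 - 7*3) = 31225 + (-4 - 21) = 31225 - 25 = 31200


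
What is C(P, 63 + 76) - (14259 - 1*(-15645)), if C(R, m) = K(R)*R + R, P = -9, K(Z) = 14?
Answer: -30039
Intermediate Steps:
C(R, m) = 15*R (C(R, m) = 14*R + R = 15*R)
C(P, 63 + 76) - (14259 - 1*(-15645)) = 15*(-9) - (14259 - 1*(-15645)) = -135 - (14259 + 15645) = -135 - 1*29904 = -135 - 29904 = -30039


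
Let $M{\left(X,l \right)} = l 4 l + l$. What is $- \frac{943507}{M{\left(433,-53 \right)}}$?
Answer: $- \frac{943507}{11183} \approx -84.37$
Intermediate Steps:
$M{\left(X,l \right)} = l + 4 l^{2}$ ($M{\left(X,l \right)} = 4 l l + l = 4 l^{2} + l = l + 4 l^{2}$)
$- \frac{943507}{M{\left(433,-53 \right)}} = - \frac{943507}{\left(-53\right) \left(1 + 4 \left(-53\right)\right)} = - \frac{943507}{\left(-53\right) \left(1 - 212\right)} = - \frac{943507}{\left(-53\right) \left(-211\right)} = - \frac{943507}{11183}$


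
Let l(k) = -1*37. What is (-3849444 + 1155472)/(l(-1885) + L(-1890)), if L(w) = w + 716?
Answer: 2693972/1211 ≈ 2224.6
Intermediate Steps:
L(w) = 716 + w
l(k) = -37
(-3849444 + 1155472)/(l(-1885) + L(-1890)) = (-3849444 + 1155472)/(-37 + (716 - 1890)) = -2693972/(-37 - 1174) = -2693972/(-1211) = -2693972*(-1/1211) = 2693972/1211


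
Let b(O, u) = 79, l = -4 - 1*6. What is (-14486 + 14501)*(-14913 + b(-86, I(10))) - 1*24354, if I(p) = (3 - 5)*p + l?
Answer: -246864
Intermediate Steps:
l = -10 (l = -4 - 6 = -10)
I(p) = -10 - 2*p (I(p) = (3 - 5)*p - 10 = -2*p - 10 = -10 - 2*p)
(-14486 + 14501)*(-14913 + b(-86, I(10))) - 1*24354 = (-14486 + 14501)*(-14913 + 79) - 1*24354 = 15*(-14834) - 24354 = -222510 - 24354 = -246864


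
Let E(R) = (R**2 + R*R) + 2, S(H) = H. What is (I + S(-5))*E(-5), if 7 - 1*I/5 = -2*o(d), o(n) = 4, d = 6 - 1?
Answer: 3640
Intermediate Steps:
d = 5
E(R) = 2 + 2*R**2 (E(R) = (R**2 + R**2) + 2 = 2*R**2 + 2 = 2 + 2*R**2)
I = 75 (I = 35 - (-10)*4 = 35 - 5*(-8) = 35 + 40 = 75)
(I + S(-5))*E(-5) = (75 - 5)*(2 + 2*(-5)**2) = 70*(2 + 2*25) = 70*(2 + 50) = 70*52 = 3640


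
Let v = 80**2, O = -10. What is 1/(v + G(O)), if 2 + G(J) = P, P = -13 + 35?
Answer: 1/6420 ≈ 0.00015576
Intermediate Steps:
P = 22
G(J) = 20 (G(J) = -2 + 22 = 20)
v = 6400
1/(v + G(O)) = 1/(6400 + 20) = 1/6420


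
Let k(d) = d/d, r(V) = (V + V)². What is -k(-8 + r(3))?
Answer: -1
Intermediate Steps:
r(V) = 4*V² (r(V) = (2*V)² = 4*V²)
k(d) = 1
-k(-8 + r(3)) = -1*1 = -1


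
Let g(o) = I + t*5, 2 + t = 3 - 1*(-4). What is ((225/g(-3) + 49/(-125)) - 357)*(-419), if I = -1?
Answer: 145819123/1000 ≈ 1.4582e+5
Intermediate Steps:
t = 5 (t = -2 + (3 - 1*(-4)) = -2 + (3 + 4) = -2 + 7 = 5)
g(o) = 24 (g(o) = -1 + 5*5 = -1 + 25 = 24)
((225/g(-3) + 49/(-125)) - 357)*(-419) = ((225/24 + 49/(-125)) - 357)*(-419) = ((225*(1/24) + 49*(-1/125)) - 357)*(-419) = ((75/8 - 49/125) - 357)*(-419) = (8983/1000 - 357)*(-419) = -348017/1000*(-419) = 145819123/1000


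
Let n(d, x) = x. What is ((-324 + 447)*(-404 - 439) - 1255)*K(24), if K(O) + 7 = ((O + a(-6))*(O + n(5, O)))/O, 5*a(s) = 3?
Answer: -22143184/5 ≈ -4.4286e+6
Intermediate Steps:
a(s) = ⅗ (a(s) = (⅕)*3 = ⅗)
K(O) = -29/5 + 2*O (K(O) = -7 + ((O + ⅗)*(O + O))/O = -7 + ((⅗ + O)*(2*O))/O = -7 + (2*O*(⅗ + O))/O = -7 + (6/5 + 2*O) = -29/5 + 2*O)
((-324 + 447)*(-404 - 439) - 1255)*K(24) = ((-324 + 447)*(-404 - 439) - 1255)*(-29/5 + 2*24) = (123*(-843) - 1255)*(-29/5 + 48) = (-103689 - 1255)*(211/5) = -104944*211/5 = -22143184/5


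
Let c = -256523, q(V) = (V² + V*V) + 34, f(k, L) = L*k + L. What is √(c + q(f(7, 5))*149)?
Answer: √225343 ≈ 474.70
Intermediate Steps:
f(k, L) = L + L*k
q(V) = 34 + 2*V² (q(V) = (V² + V²) + 34 = 2*V² + 34 = 34 + 2*V²)
√(c + q(f(7, 5))*149) = √(-256523 + (34 + 2*(5*(1 + 7))²)*149) = √(-256523 + (34 + 2*(5*8)²)*149) = √(-256523 + (34 + 2*40²)*149) = √(-256523 + (34 + 2*1600)*149) = √(-256523 + (34 + 3200)*149) = √(-256523 + 3234*149) = √(-256523 + 481866) = √225343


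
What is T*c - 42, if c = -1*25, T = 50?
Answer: -1292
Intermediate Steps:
c = -25
T*c - 42 = 50*(-25) - 42 = -1250 - 42 = -1292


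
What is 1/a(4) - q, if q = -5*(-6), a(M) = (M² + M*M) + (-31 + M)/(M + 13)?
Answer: -15493/517 ≈ -29.967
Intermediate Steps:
a(M) = 2*M² + (-31 + M)/(13 + M) (a(M) = (M² + M²) + (-31 + M)/(13 + M) = 2*M² + (-31 + M)/(13 + M))
q = 30
1/a(4) - q = 1/((-31 + 4 + 2*4³ + 26*4²)/(13 + 4)) - 1*30 = 1/((-31 + 4 + 2*64 + 26*16)/17) - 30 = 1/((-31 + 4 + 128 + 416)/17) - 30 = 1/((1/17)*517) - 30 = 1/(517/17) - 30 = 17/517 - 30 = -15493/517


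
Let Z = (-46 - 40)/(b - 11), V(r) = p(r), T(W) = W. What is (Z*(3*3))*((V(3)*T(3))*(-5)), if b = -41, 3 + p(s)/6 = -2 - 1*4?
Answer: 156735/13 ≈ 12057.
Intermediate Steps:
p(s) = -54 (p(s) = -18 + 6*(-2 - 1*4) = -18 + 6*(-2 - 4) = -18 + 6*(-6) = -18 - 36 = -54)
V(r) = -54
Z = 43/26 (Z = (-46 - 40)/(-41 - 11) = -86/(-52) = -86*(-1/52) = 43/26 ≈ 1.6538)
(Z*(3*3))*((V(3)*T(3))*(-5)) = (43*(3*3)/26)*(-54*3*(-5)) = ((43/26)*9)*(-162*(-5)) = (387/26)*810 = 156735/13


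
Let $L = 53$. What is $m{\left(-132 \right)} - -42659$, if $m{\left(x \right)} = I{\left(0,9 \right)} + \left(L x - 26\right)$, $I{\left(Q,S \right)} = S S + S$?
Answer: $35727$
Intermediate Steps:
$I{\left(Q,S \right)} = S + S^{2}$ ($I{\left(Q,S \right)} = S^{2} + S = S + S^{2}$)
$m{\left(x \right)} = 64 + 53 x$ ($m{\left(x \right)} = 9 \left(1 + 9\right) + \left(53 x - 26\right) = 9 \cdot 10 + \left(-26 + 53 x\right) = 90 + \left(-26 + 53 x\right) = 64 + 53 x$)
$m{\left(-132 \right)} - -42659 = \left(64 + 53 \left(-132\right)\right) - -42659 = \left(64 - 6996\right) + 42659 = -6932 + 42659 = 35727$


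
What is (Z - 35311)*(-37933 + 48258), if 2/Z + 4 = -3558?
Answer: -649327809900/1781 ≈ -3.6459e+8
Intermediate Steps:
Z = -1/1781 (Z = 2/(-4 - 3558) = 2/(-3562) = 2*(-1/3562) = -1/1781 ≈ -0.00056148)
(Z - 35311)*(-37933 + 48258) = (-1/1781 - 35311)*(-37933 + 48258) = -62888892/1781*10325 = -649327809900/1781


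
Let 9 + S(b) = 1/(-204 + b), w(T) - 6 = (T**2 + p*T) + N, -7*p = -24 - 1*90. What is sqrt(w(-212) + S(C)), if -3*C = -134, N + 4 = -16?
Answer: sqrt(464268678986)/3346 ≈ 203.64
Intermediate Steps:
N = -20 (N = -4 - 16 = -20)
p = 114/7 (p = -(-24 - 1*90)/7 = -(-24 - 90)/7 = -1/7*(-114) = 114/7 ≈ 16.286)
C = 134/3 (C = -1/3*(-134) = 134/3 ≈ 44.667)
w(T) = -14 + T**2 + 114*T/7 (w(T) = 6 + ((T**2 + 114*T/7) - 20) = 6 + (-20 + T**2 + 114*T/7) = -14 + T**2 + 114*T/7)
S(b) = -9 + 1/(-204 + b)
sqrt(w(-212) + S(C)) = sqrt((-14 + (-212)**2 + (114/7)*(-212)) + (1837 - 9*134/3)/(-204 + 134/3)) = sqrt((-14 + 44944 - 24168/7) + (1837 - 402)/(-478/3)) = sqrt(290342/7 - 3/478*1435) = sqrt(290342/7 - 4305/478) = sqrt(138753341/3346) = sqrt(464268678986)/3346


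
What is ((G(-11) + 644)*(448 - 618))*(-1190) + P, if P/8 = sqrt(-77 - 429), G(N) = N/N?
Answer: 130483500 + 8*I*sqrt(506) ≈ 1.3048e+8 + 179.96*I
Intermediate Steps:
G(N) = 1
P = 8*I*sqrt(506) (P = 8*sqrt(-77 - 429) = 8*sqrt(-506) = 8*(I*sqrt(506)) = 8*I*sqrt(506) ≈ 179.96*I)
((G(-11) + 644)*(448 - 618))*(-1190) + P = ((1 + 644)*(448 - 618))*(-1190) + 8*I*sqrt(506) = (645*(-170))*(-1190) + 8*I*sqrt(506) = -109650*(-1190) + 8*I*sqrt(506) = 130483500 + 8*I*sqrt(506)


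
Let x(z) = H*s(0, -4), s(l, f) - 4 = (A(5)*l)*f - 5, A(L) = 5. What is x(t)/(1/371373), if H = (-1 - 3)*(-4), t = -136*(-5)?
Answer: -5941968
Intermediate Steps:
s(l, f) = -1 + 5*f*l (s(l, f) = 4 + ((5*l)*f - 5) = 4 + (5*f*l - 5) = 4 + (-5 + 5*f*l) = -1 + 5*f*l)
t = 680
H = 16 (H = -4*(-4) = 16)
x(z) = -16 (x(z) = 16*(-1 + 5*(-4)*0) = 16*(-1 + 0) = 16*(-1) = -16)
x(t)/(1/371373) = -16/(1/371373) = -16/1/371373 = -16*371373 = -5941968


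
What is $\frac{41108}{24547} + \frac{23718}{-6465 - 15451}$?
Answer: $\frac{159358591}{268986026} \approx 0.59244$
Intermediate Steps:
$\frac{41108}{24547} + \frac{23718}{-6465 - 15451} = 41108 \cdot \frac{1}{24547} + \frac{23718}{-21916} = \frac{41108}{24547} + 23718 \left(- \frac{1}{21916}\right) = \frac{41108}{24547} - \frac{11859}{10958} = \frac{159358591}{268986026}$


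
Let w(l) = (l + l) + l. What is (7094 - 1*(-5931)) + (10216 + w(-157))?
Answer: 22770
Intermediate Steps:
w(l) = 3*l (w(l) = 2*l + l = 3*l)
(7094 - 1*(-5931)) + (10216 + w(-157)) = (7094 - 1*(-5931)) + (10216 + 3*(-157)) = (7094 + 5931) + (10216 - 471) = 13025 + 9745 = 22770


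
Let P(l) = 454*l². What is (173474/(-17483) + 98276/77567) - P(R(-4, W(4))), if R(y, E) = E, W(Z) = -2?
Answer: -2474422310026/1356103861 ≈ -1824.7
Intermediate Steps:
(173474/(-17483) + 98276/77567) - P(R(-4, W(4))) = (173474/(-17483) + 98276/77567) - 454*(-2)² = (173474*(-1/17483) + 98276*(1/77567)) - 454*4 = (-173474/17483 + 98276/77567) - 1*1816 = -11737698450/1356103861 - 1816 = -2474422310026/1356103861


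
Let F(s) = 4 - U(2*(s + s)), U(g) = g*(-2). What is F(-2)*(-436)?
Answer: 5232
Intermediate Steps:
U(g) = -2*g
F(s) = 4 + 8*s (F(s) = 4 - (-2)*2*(s + s) = 4 - (-2)*2*(2*s) = 4 - (-2)*4*s = 4 - (-8)*s = 4 + 8*s)
F(-2)*(-436) = (4 + 8*(-2))*(-436) = (4 - 16)*(-436) = -12*(-436) = 5232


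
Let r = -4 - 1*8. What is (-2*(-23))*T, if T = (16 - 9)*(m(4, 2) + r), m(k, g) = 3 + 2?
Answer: -2254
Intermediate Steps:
r = -12 (r = -4 - 8 = -12)
m(k, g) = 5
T = -49 (T = (16 - 9)*(5 - 12) = 7*(-7) = -49)
(-2*(-23))*T = -2*(-23)*(-49) = 46*(-49) = -2254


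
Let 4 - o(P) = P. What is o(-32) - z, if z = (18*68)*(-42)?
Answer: 51444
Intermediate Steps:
o(P) = 4 - P
z = -51408 (z = 1224*(-42) = -51408)
o(-32) - z = (4 - 1*(-32)) - 1*(-51408) = (4 + 32) + 51408 = 36 + 51408 = 51444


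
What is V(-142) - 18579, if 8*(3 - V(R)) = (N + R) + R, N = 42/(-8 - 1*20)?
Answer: -296645/16 ≈ -18540.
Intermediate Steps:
N = -3/2 (N = 42/(-8 - 20) = 42/(-28) = 42*(-1/28) = -3/2 ≈ -1.5000)
V(R) = 51/16 - R/4 (V(R) = 3 - ((-3/2 + R) + R)/8 = 3 - (-3/2 + 2*R)/8 = 3 + (3/16 - R/4) = 51/16 - R/4)
V(-142) - 18579 = (51/16 - ¼*(-142)) - 18579 = (51/16 + 71/2) - 18579 = 619/16 - 18579 = -296645/16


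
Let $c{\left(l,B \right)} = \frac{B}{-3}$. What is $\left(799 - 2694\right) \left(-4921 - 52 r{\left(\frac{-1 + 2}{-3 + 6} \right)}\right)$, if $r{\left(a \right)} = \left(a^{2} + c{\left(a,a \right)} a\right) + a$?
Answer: $\frac{252866905}{27} \approx 9.3654 \cdot 10^{6}$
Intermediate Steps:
$c{\left(l,B \right)} = - \frac{B}{3}$ ($c{\left(l,B \right)} = B \left(- \frac{1}{3}\right) = - \frac{B}{3}$)
$r{\left(a \right)} = a + \frac{2 a^{2}}{3}$ ($r{\left(a \right)} = \left(a^{2} + - \frac{a}{3} a\right) + a = \left(a^{2} - \frac{a^{2}}{3}\right) + a = \frac{2 a^{2}}{3} + a = a + \frac{2 a^{2}}{3}$)
$\left(799 - 2694\right) \left(-4921 - 52 r{\left(\frac{-1 + 2}{-3 + 6} \right)}\right) = \left(799 - 2694\right) \left(-4921 - 52 \frac{\frac{-1 + 2}{-3 + 6} \left(3 + 2 \frac{-1 + 2}{-3 + 6}\right)}{3}\right) = - 1895 \left(-4921 - 52 \frac{1 \cdot \frac{1}{3} \left(3 + 2 \cdot 1 \cdot \frac{1}{3}\right)}{3}\right) = - 1895 \left(-4921 - 52 \cdot \frac{1}{3} \cdot \frac{1}{3} \left(3 + 2 \cdot \frac{1}{3}\right)\right) = - 1895 \left(-4921 - 52 \cdot \frac{1}{3} \cdot \frac{1}{3} \left(3 + \frac{2}{3}\right)\right) = - 1895 \left(-4921 - 52 \cdot \frac{1}{3} \cdot \frac{1}{3} \cdot \frac{11}{3}\right) = - 1895 \left(-4921 - \frac{572}{27}\right) = \left(-1895\right) \left(- \frac{133439}{27}\right) = \frac{252866905}{27}$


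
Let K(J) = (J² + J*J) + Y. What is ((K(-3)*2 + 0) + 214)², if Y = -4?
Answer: 58564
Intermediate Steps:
K(J) = -4 + 2*J² (K(J) = (J² + J*J) - 4 = (J² + J²) - 4 = 2*J² - 4 = -4 + 2*J²)
((K(-3)*2 + 0) + 214)² = (((-4 + 2*(-3)²)*2 + 0) + 214)² = (((-4 + 2*9)*2 + 0) + 214)² = (((-4 + 18)*2 + 0) + 214)² = ((14*2 + 0) + 214)² = ((28 + 0) + 214)² = (28 + 214)² = 242² = 58564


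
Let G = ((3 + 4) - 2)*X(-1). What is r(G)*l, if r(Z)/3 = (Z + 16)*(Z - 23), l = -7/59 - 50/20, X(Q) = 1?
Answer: 175203/59 ≈ 2969.5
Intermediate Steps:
l = -309/118 (l = -7*1/59 - 50*1/20 = -7/59 - 5/2 = -309/118 ≈ -2.6186)
G = 5 (G = ((3 + 4) - 2)*1 = (7 - 2)*1 = 5*1 = 5)
r(Z) = 3*(-23 + Z)*(16 + Z) (r(Z) = 3*((Z + 16)*(Z - 23)) = 3*((16 + Z)*(-23 + Z)) = 3*((-23 + Z)*(16 + Z)) = 3*(-23 + Z)*(16 + Z))
r(G)*l = (-1104 - 21*5 + 3*5²)*(-309/118) = (-1104 - 105 + 3*25)*(-309/118) = (-1104 - 105 + 75)*(-309/118) = -1134*(-309/118) = 175203/59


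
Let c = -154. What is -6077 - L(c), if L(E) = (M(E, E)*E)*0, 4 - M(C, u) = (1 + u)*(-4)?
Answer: -6077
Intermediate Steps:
M(C, u) = 8 + 4*u (M(C, u) = 4 - (1 + u)*(-4) = 4 - (-4 - 4*u) = 4 + (4 + 4*u) = 8 + 4*u)
L(E) = 0 (L(E) = ((8 + 4*E)*E)*0 = (E*(8 + 4*E))*0 = 0)
-6077 - L(c) = -6077 - 1*0 = -6077 + 0 = -6077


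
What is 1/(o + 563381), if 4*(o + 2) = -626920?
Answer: 1/406649 ≈ 2.4591e-6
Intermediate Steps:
o = -156732 (o = -2 + (1/4)*(-626920) = -2 - 156730 = -156732)
1/(o + 563381) = 1/(-156732 + 563381) = 1/406649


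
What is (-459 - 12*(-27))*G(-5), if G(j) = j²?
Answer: -3375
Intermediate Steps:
(-459 - 12*(-27))*G(-5) = (-459 - 12*(-27))*(-5)² = (-459 + 324)*25 = -135*25 = -3375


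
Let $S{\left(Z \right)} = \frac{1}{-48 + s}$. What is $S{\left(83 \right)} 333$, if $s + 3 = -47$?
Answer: $- \frac{333}{98} \approx -3.398$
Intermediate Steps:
$s = -50$ ($s = -3 - 47 = -50$)
$S{\left(Z \right)} = - \frac{1}{98}$ ($S{\left(Z \right)} = \frac{1}{-48 - 50} = \frac{1}{-98} = - \frac{1}{98}$)
$S{\left(83 \right)} 333 = \left(- \frac{1}{98}\right) 333 = - \frac{333}{98}$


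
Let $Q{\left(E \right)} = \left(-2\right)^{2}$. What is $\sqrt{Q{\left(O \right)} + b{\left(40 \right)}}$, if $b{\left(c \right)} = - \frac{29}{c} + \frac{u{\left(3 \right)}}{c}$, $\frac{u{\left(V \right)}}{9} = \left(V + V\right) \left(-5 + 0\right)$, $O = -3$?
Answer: $\frac{i \sqrt{1390}}{20} \approx 1.8641 i$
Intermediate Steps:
$Q{\left(E \right)} = 4$
$u{\left(V \right)} = - 90 V$ ($u{\left(V \right)} = 9 \left(V + V\right) \left(-5 + 0\right) = 9 \cdot 2 V \left(-5\right) = 9 \left(- 10 V\right) = - 90 V$)
$b{\left(c \right)} = - \frac{299}{c}$ ($b{\left(c \right)} = - \frac{29}{c} + \frac{\left(-90\right) 3}{c} = - \frac{29}{c} - \frac{270}{c} = - \frac{299}{c}$)
$\sqrt{Q{\left(O \right)} + b{\left(40 \right)}} = \sqrt{4 - \frac{299}{40}} = \sqrt{- \frac{139}{40}} = \frac{i \sqrt{1390}}{20}$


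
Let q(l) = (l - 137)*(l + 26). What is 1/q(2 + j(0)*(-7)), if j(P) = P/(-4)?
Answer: -1/3780 ≈ -0.00026455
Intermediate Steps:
j(P) = -P/4 (j(P) = P*(-1/4) = -P/4)
q(l) = (-137 + l)*(26 + l)
1/q(2 + j(0)*(-7)) = 1/(-3562 + (2 - 1/4*0*(-7))**2 - 111*(2 - 1/4*0*(-7))) = 1/(-3562 + (2 + 0*(-7))**2 - 111*(2 + 0*(-7))) = 1/(-3562 + (2 + 0)**2 - 111*(2 + 0)) = 1/(-3562 + 2**2 - 111*2) = 1/(-3562 + 4 - 222) = 1/(-3780) = -1/3780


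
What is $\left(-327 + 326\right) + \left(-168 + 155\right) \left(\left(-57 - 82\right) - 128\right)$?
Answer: $3470$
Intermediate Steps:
$\left(-327 + 326\right) + \left(-168 + 155\right) \left(\left(-57 - 82\right) - 128\right) = -1 - 13 \left(-139 - 128\right) = -1 - -3471 = -1 + 3471 = 3470$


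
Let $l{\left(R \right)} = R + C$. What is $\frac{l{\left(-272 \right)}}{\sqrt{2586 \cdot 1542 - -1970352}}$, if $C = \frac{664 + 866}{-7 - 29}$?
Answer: $- \frac{629 \sqrt{165499}}{1985988} \approx -0.12885$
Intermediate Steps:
$C = - \frac{85}{2}$ ($C = \frac{1530}{-36} = 1530 \left(- \frac{1}{36}\right) = - \frac{85}{2} \approx -42.5$)
$l{\left(R \right)} = - \frac{85}{2} + R$ ($l{\left(R \right)} = R - \frac{85}{2} = - \frac{85}{2} + R$)
$\frac{l{\left(-272 \right)}}{\sqrt{2586 \cdot 1542 - -1970352}} = \frac{- \frac{85}{2} - 272}{\sqrt{2586 \cdot 1542 - -1970352}} = - \frac{629}{2 \sqrt{3987612 + 1970352}} = - \frac{629}{2 \sqrt{5957964}} = - \frac{629}{2 \cdot 6 \sqrt{165499}} = - \frac{629 \frac{\sqrt{165499}}{992994}}{2} = - \frac{629 \sqrt{165499}}{1985988}$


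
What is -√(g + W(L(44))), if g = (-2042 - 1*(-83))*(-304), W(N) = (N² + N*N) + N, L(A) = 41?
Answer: -√598939 ≈ -773.91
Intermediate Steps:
W(N) = N + 2*N² (W(N) = (N² + N²) + N = 2*N² + N = N + 2*N²)
g = 595536 (g = (-2042 + 83)*(-304) = -1959*(-304) = 595536)
-√(g + W(L(44))) = -√(595536 + 41*(1 + 2*41)) = -√(595536 + 41*(1 + 82)) = -√(595536 + 41*83) = -√(595536 + 3403) = -√598939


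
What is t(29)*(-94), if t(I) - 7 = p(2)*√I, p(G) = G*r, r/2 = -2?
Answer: -658 + 752*√29 ≈ 3391.6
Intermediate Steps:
r = -4 (r = 2*(-2) = -4)
p(G) = -4*G (p(G) = G*(-4) = -4*G)
t(I) = 7 - 8*√I (t(I) = 7 + (-4*2)*√I = 7 - 8*√I)
t(29)*(-94) = (7 - 8*√29)*(-94) = -658 + 752*√29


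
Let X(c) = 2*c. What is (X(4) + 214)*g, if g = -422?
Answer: -93684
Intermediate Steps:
(X(4) + 214)*g = (2*4 + 214)*(-422) = (8 + 214)*(-422) = 222*(-422) = -93684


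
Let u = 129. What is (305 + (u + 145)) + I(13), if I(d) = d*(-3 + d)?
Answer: 709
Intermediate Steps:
(305 + (u + 145)) + I(13) = (305 + (129 + 145)) + 13*(-3 + 13) = (305 + 274) + 13*10 = 579 + 130 = 709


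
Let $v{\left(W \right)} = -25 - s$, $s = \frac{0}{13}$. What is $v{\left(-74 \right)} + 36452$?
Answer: $36427$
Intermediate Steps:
$s = 0$ ($s = 0 \cdot \frac{1}{13} = 0$)
$v{\left(W \right)} = -25$ ($v{\left(W \right)} = -25 - 0 = -25 + 0 = -25$)
$v{\left(-74 \right)} + 36452 = -25 + 36452 = 36427$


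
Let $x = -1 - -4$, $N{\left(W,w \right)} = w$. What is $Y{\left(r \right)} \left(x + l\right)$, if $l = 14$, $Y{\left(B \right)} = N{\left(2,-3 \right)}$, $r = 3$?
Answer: $-51$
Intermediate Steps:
$Y{\left(B \right)} = -3$
$x = 3$ ($x = -1 + 4 = 3$)
$Y{\left(r \right)} \left(x + l\right) = - 3 \left(3 + 14\right) = \left(-3\right) 17 = -51$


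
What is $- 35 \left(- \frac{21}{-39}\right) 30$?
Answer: $- \frac{7350}{13} \approx -565.38$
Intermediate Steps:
$- 35 \left(- \frac{21}{-39}\right) 30 = - 35 \left(\left(-21\right) \left(- \frac{1}{39}\right)\right) 30 = \left(-35\right) \frac{7}{13} \cdot 30 = \left(- \frac{245}{13}\right) 30 = - \frac{7350}{13}$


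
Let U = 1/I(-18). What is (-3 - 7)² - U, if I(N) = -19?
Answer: 1901/19 ≈ 100.05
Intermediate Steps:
U = -1/19 (U = 1/(-19) = -1/19 ≈ -0.052632)
(-3 - 7)² - U = (-3 - 7)² - 1*(-1/19) = (-10)² + 1/19 = 100 + 1/19 = 1901/19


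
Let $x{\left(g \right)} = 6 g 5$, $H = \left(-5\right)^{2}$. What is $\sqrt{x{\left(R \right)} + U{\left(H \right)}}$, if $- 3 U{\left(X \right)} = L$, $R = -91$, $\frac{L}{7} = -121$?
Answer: $\frac{i \sqrt{22029}}{3} \approx 49.474 i$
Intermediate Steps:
$L = -847$ ($L = 7 \left(-121\right) = -847$)
$H = 25$
$x{\left(g \right)} = 30 g$
$U{\left(X \right)} = \frac{847}{3}$ ($U{\left(X \right)} = \left(- \frac{1}{3}\right) \left(-847\right) = \frac{847}{3}$)
$\sqrt{x{\left(R \right)} + U{\left(H \right)}} = \sqrt{30 \left(-91\right) + \frac{847}{3}} = \sqrt{-2730 + \frac{847}{3}} = \sqrt{- \frac{7343}{3}} = \frac{i \sqrt{22029}}{3}$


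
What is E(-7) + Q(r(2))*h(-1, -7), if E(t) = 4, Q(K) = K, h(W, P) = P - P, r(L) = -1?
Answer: 4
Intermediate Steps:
h(W, P) = 0
E(-7) + Q(r(2))*h(-1, -7) = 4 - 1*0 = 4 + 0 = 4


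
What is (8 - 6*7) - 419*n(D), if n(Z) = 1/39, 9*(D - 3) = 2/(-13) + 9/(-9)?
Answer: -1745/39 ≈ -44.744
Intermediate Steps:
D = 112/39 (D = 3 + (2/(-13) + 9/(-9))/9 = 3 + (2*(-1/13) + 9*(-1/9))/9 = 3 + (-2/13 - 1)/9 = 3 + (1/9)*(-15/13) = 3 - 5/39 = 112/39 ≈ 2.8718)
n(Z) = 1/39
(8 - 6*7) - 419*n(D) = (8 - 6*7) - 419*1/39 = (8 - 42) - 419/39 = -34 - 419/39 = -1745/39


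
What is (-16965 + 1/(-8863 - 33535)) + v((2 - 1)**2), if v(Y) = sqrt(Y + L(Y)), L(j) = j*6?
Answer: -719282071/42398 + sqrt(7) ≈ -16962.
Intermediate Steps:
L(j) = 6*j
v(Y) = sqrt(7)*sqrt(Y) (v(Y) = sqrt(Y + 6*Y) = sqrt(7*Y) = sqrt(7)*sqrt(Y))
(-16965 + 1/(-8863 - 33535)) + v((2 - 1)**2) = (-16965 + 1/(-8863 - 33535)) + sqrt(7)*sqrt((2 - 1)**2) = (-16965 + 1/(-42398)) + sqrt(7)*sqrt(1**2) = (-16965 - 1/42398) + sqrt(7)*sqrt(1) = -719282071/42398 + sqrt(7)*1 = -719282071/42398 + sqrt(7)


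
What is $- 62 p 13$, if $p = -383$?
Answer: $308698$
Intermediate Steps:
$- 62 p 13 = - 62 \left(\left(-383\right) 13\right) = \left(-62\right) \left(-4979\right) = 308698$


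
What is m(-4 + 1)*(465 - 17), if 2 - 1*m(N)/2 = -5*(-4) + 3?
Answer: -18816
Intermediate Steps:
m(N) = -42 (m(N) = 4 - 2*(-5*(-4) + 3) = 4 - 2*(20 + 3) = 4 - 2*23 = 4 - 46 = -42)
m(-4 + 1)*(465 - 17) = -42*(465 - 17) = -42*448 = -18816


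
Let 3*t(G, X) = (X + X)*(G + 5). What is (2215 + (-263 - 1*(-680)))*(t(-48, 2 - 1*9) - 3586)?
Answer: -26730592/3 ≈ -8.9102e+6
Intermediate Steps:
t(G, X) = 2*X*(5 + G)/3 (t(G, X) = ((X + X)*(G + 5))/3 = ((2*X)*(5 + G))/3 = (2*X*(5 + G))/3 = 2*X*(5 + G)/3)
(2215 + (-263 - 1*(-680)))*(t(-48, 2 - 1*9) - 3586) = (2215 + (-263 - 1*(-680)))*(2*(2 - 1*9)*(5 - 48)/3 - 3586) = (2215 + (-263 + 680))*((⅔)*(2 - 9)*(-43) - 3586) = (2215 + 417)*((⅔)*(-7)*(-43) - 3586) = 2632*(602/3 - 3586) = 2632*(-10156/3) = -26730592/3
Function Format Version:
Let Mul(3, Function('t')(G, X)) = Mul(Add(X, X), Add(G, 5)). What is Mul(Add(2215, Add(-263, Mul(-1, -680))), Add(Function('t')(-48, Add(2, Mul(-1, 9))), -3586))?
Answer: Rational(-26730592, 3) ≈ -8.9102e+6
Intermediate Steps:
Function('t')(G, X) = Mul(Rational(2, 3), X, Add(5, G)) (Function('t')(G, X) = Mul(Rational(1, 3), Mul(Add(X, X), Add(G, 5))) = Mul(Rational(1, 3), Mul(Mul(2, X), Add(5, G))) = Mul(Rational(1, 3), Mul(2, X, Add(5, G))) = Mul(Rational(2, 3), X, Add(5, G)))
Mul(Add(2215, Add(-263, Mul(-1, -680))), Add(Function('t')(-48, Add(2, Mul(-1, 9))), -3586)) = Mul(Add(2215, Add(-263, Mul(-1, -680))), Add(Mul(Rational(2, 3), Add(2, Mul(-1, 9)), Add(5, -48)), -3586)) = Mul(Add(2215, Add(-263, 680)), Add(Mul(Rational(2, 3), Add(2, -9), -43), -3586)) = Mul(Add(2215, 417), Add(Mul(Rational(2, 3), -7, -43), -3586)) = Mul(2632, Add(Rational(602, 3), -3586)) = Mul(2632, Rational(-10156, 3)) = Rational(-26730592, 3)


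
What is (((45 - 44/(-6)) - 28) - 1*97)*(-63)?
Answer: 4578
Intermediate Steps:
(((45 - 44/(-6)) - 28) - 1*97)*(-63) = (((45 - 44*(-1/6)) - 28) - 97)*(-63) = (((45 + 22/3) - 28) - 97)*(-63) = ((157/3 - 28) - 97)*(-63) = (73/3 - 97)*(-63) = -218/3*(-63) = 4578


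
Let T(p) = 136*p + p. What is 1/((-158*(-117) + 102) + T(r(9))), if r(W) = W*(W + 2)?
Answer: 1/32151 ≈ 3.1103e-5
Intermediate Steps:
r(W) = W*(2 + W)
T(p) = 137*p
1/((-158*(-117) + 102) + T(r(9))) = 1/((-158*(-117) + 102) + 137*(9*(2 + 9))) = 1/((18486 + 102) + 137*(9*11)) = 1/(18588 + 137*99) = 1/(18588 + 13563) = 1/32151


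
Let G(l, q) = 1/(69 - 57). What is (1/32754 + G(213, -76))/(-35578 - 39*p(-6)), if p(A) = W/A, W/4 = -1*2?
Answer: -5461/2334050040 ≈ -2.3397e-6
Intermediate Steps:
W = -8 (W = 4*(-1*2) = 4*(-2) = -8)
G(l, q) = 1/12
p(A) = -8/A
(1/32754 + G(213, -76))/(-35578 - 39*p(-6)) = (1/32754 + 1/12)/(-35578 - (-312)/(-6)) = (1/32754 + 1/12)/(-35578 - (-312)*(-1)/6) = 5461/(65508*(-35578 - 39*4/3)) = 5461/(65508*(-35578 - 52)) = (5461/65508)/(-35630) = (5461/65508)*(-1/35630) = -5461/2334050040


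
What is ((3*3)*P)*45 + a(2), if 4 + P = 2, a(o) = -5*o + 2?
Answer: -818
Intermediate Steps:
a(o) = 2 - 5*o
P = -2 (P = -4 + 2 = -2)
((3*3)*P)*45 + a(2) = ((3*3)*(-2))*45 + (2 - 5*2) = (9*(-2))*45 + (2 - 10) = -18*45 - 8 = -810 - 8 = -818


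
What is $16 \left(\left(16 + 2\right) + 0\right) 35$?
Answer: $10080$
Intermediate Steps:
$16 \left(\left(16 + 2\right) + 0\right) 35 = 16 \left(18 + 0\right) 35 = 16 \cdot 18 \cdot 35 = 288 \cdot 35 = 10080$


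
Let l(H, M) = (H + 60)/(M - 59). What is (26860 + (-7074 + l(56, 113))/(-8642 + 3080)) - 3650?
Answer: 1742864740/75087 ≈ 23211.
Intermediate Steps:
l(H, M) = (60 + H)/(-59 + M)
(26860 + (-7074 + l(56, 113))/(-8642 + 3080)) - 3650 = (26860 + (-7074 + (60 + 56)/(-59 + 113))/(-8642 + 3080)) - 3650 = (26860 + (-7074 + 116/54)/(-5562)) - 3650 = (26860 + (-7074 + (1/54)*116)*(-1/5562)) - 3650 = (26860 + (-7074 + 58/27)*(-1/5562)) - 3650 = (26860 - 190940/27*(-1/5562)) - 3650 = (26860 + 95470/75087) - 3650 = 2016932290/75087 - 3650 = 1742864740/75087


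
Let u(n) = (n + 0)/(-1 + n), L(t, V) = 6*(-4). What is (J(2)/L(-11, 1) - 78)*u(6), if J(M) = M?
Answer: -937/10 ≈ -93.700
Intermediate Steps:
L(t, V) = -24
u(n) = n/(-1 + n)
(J(2)/L(-11, 1) - 78)*u(6) = (2/(-24) - 78)*(6/(-1 + 6)) = (2*(-1/24) - 78)*(6/5) = (-1/12 - 78)*(6*(1/5)) = -937/12*6/5 = -937/10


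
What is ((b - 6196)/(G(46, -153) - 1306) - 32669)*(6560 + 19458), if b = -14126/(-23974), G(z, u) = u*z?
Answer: -42506435219221587/50009764 ≈ -8.4996e+8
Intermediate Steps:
b = 7063/11987 (b = -14126*(-1/23974) = 7063/11987 ≈ 0.58922)
((b - 6196)/(G(46, -153) - 1306) - 32669)*(6560 + 19458) = ((7063/11987 - 6196)/(-153*46 - 1306) - 32669)*(6560 + 19458) = (-74264389/(11987*(-7038 - 1306)) - 32669)*26018 = (-74264389/11987/(-8344) - 32669)*26018 = (-74264389/11987*(-1/8344) - 32669)*26018 = (74264389/100019528 - 32669)*26018 = -3267463695843/100019528*26018 = -42506435219221587/50009764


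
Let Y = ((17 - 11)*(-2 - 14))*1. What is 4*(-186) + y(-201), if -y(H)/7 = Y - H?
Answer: -1479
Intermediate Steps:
Y = -96 (Y = (6*(-16))*1 = -96*1 = -96)
y(H) = 672 + 7*H (y(H) = -7*(-96 - H) = 672 + 7*H)
4*(-186) + y(-201) = 4*(-186) + (672 + 7*(-201)) = -744 + (672 - 1407) = -744 - 735 = -1479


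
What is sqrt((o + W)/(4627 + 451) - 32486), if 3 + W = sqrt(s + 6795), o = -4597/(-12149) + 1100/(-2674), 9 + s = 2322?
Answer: sqrt(-55254229645131272211831914 + 2009684274547181673*sqrt(253))/41241517807 ≈ 180.24*I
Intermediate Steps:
s = 2313 (s = -9 + 2322 = 2313)
o = -535761/16243213 (o = -4597*(-1/12149) + 1100*(-1/2674) = 4597/12149 - 550/1337 = -535761/16243213 ≈ -0.032984)
W = -3 + 6*sqrt(253) (W = -3 + sqrt(2313 + 6795) = -3 + sqrt(9108) = -3 + 6*sqrt(253) ≈ 92.436)
sqrt((o + W)/(4627 + 451) - 32486) = sqrt((-535761/16243213 + (-3 + 6*sqrt(253)))/(4627 + 451) - 32486) = sqrt((-49265400/16243213 + 6*sqrt(253))/5078 - 32486) = sqrt((-49265400/16243213 + 6*sqrt(253))*(1/5078) - 32486) = sqrt((-24632700/41241517807 + 3*sqrt(253)/2539) - 32486) = sqrt(-1339771972110902/41241517807 + 3*sqrt(253)/2539)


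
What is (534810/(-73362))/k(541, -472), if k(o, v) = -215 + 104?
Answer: 89135/1357197 ≈ 0.065676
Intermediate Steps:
k(o, v) = -111
(534810/(-73362))/k(541, -472) = (534810/(-73362))/(-111) = (534810*(-1/73362))*(-1/111) = -89135/12227*(-1/111) = 89135/1357197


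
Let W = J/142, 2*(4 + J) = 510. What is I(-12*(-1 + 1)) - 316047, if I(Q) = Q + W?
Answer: -44878423/142 ≈ -3.1605e+5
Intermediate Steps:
J = 251 (J = -4 + (1/2)*510 = -4 + 255 = 251)
W = 251/142 ≈ 1.7676
I(Q) = 251/142 + Q (I(Q) = Q + 251/142 = 251/142 + Q)
I(-12*(-1 + 1)) - 316047 = (251/142 - 12*(-1 + 1)) - 316047 = (251/142 - 12*0) - 316047 = (251/142 + 0) - 316047 = 251/142 - 316047 = -44878423/142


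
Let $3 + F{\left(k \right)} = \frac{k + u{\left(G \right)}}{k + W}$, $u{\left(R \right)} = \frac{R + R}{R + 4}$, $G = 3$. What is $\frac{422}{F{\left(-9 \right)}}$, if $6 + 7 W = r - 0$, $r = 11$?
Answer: $- \frac{24476}{117} \approx -209.2$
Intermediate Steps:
$W = \frac{5}{7}$ ($W = - \frac{6}{7} + \frac{11 - 0}{7} = - \frac{6}{7} + \frac{11 + 0}{7} = - \frac{6}{7} + \frac{1}{7} \cdot 11 = - \frac{6}{7} + \frac{11}{7} = \frac{5}{7} \approx 0.71429$)
$u{\left(R \right)} = \frac{2 R}{4 + R}$
$F{\left(k \right)} = -3 + \frac{\frac{6}{7} + k}{\frac{5}{7} + k}$ ($F{\left(k \right)} = -3 + \frac{k + 2 \cdot 3 \frac{1}{4 + 3}}{k + \frac{5}{7}} = -3 + \frac{k + 2 \cdot 3 \cdot \frac{1}{7}}{\frac{5}{7} + k} = -3 + \frac{k + \frac{6}{7}}{\frac{5}{7} + k} = -3 + \frac{\frac{6}{7} + k}{\frac{5}{7} + k}$)
$\frac{422}{F{\left(-9 \right)}} = \frac{422}{\frac{1}{5 + 7 \left(-9\right)} \left(-9 - -126\right)} = \frac{422}{\frac{1}{5 - 63} \left(-9 + 126\right)} = \frac{422}{\frac{1}{-58} \cdot 117} = \frac{422}{\left(- \frac{1}{58}\right) 117} = \frac{422}{- \frac{117}{58}} = 422 \left(- \frac{58}{117}\right) = - \frac{24476}{117}$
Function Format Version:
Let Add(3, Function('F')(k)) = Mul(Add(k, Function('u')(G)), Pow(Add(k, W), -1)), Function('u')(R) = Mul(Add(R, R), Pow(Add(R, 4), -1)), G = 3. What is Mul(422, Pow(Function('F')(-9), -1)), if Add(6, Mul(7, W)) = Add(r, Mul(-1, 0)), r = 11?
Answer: Rational(-24476, 117) ≈ -209.20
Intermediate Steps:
W = Rational(5, 7) (W = Add(Rational(-6, 7), Mul(Rational(1, 7), Add(11, Mul(-1, 0)))) = Add(Rational(-6, 7), Mul(Rational(1, 7), Add(11, 0))) = Add(Rational(-6, 7), Mul(Rational(1, 7), 11)) = Add(Rational(-6, 7), Rational(11, 7)) = Rational(5, 7) ≈ 0.71429)
Function('u')(R) = Mul(2, R, Pow(Add(4, R), -1)) (Function('u')(R) = Mul(Mul(2, R), Pow(Add(4, R), -1)) = Mul(2, R, Pow(Add(4, R), -1)))
Function('F')(k) = Add(-3, Mul(Pow(Add(Rational(5, 7), k), -1), Add(Rational(6, 7), k))) (Function('F')(k) = Add(-3, Mul(Add(k, Mul(2, 3, Pow(Add(4, 3), -1))), Pow(Add(k, Rational(5, 7)), -1))) = Add(-3, Mul(Add(k, Mul(2, 3, Pow(7, -1))), Pow(Add(Rational(5, 7), k), -1))) = Add(-3, Mul(Add(k, Mul(2, 3, Rational(1, 7))), Pow(Add(Rational(5, 7), k), -1))) = Add(-3, Mul(Add(k, Rational(6, 7)), Pow(Add(Rational(5, 7), k), -1))) = Add(-3, Mul(Add(Rational(6, 7), k), Pow(Add(Rational(5, 7), k), -1))) = Add(-3, Mul(Pow(Add(Rational(5, 7), k), -1), Add(Rational(6, 7), k))))
Mul(422, Pow(Function('F')(-9), -1)) = Mul(422, Pow(Mul(Pow(Add(5, Mul(7, -9)), -1), Add(-9, Mul(-14, -9))), -1)) = Mul(422, Pow(Mul(Pow(Add(5, -63), -1), Add(-9, 126)), -1)) = Mul(422, Pow(Mul(Pow(-58, -1), 117), -1)) = Mul(422, Pow(Mul(Rational(-1, 58), 117), -1)) = Mul(422, Pow(Rational(-117, 58), -1)) = Mul(422, Rational(-58, 117)) = Rational(-24476, 117)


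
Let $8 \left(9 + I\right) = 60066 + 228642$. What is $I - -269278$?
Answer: $\frac{610715}{2} \approx 3.0536 \cdot 10^{5}$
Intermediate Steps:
$I = \frac{72159}{2}$ ($I = -9 + \frac{60066 + 228642}{8} = -9 + \frac{1}{8} \cdot 288708 = -9 + \frac{72177}{2} = \frac{72159}{2} \approx 36080.0$)
$I - -269278 = \frac{72159}{2} - -269278 = \frac{72159}{2} + 269278 = \frac{610715}{2}$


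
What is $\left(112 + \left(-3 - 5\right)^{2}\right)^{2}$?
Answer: $30976$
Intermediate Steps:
$\left(112 + \left(-3 - 5\right)^{2}\right)^{2} = \left(112 + \left(-8\right)^{2}\right)^{2} = \left(112 + 64\right)^{2} = 176^{2} = 30976$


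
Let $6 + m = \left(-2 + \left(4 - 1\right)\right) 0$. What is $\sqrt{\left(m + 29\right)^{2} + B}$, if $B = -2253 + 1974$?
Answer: $5 \sqrt{10} \approx 15.811$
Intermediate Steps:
$m = -6$ ($m = -6 + \left(-2 + \left(4 - 1\right)\right) 0 = -6 + \left(-2 + 3\right) 0 = -6 + 1 \cdot 0 = -6 + 0 = -6$)
$B = -279$
$\sqrt{\left(m + 29\right)^{2} + B} = \sqrt{\left(-6 + 29\right)^{2} - 279} = \sqrt{23^{2} - 279} = \sqrt{529 - 279} = \sqrt{250} = 5 \sqrt{10}$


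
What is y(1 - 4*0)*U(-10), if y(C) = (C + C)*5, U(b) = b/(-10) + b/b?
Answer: 20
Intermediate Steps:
U(b) = 1 - b/10 (U(b) = b*(-1/10) + 1 = -b/10 + 1 = 1 - b/10)
y(C) = 10*C (y(C) = (2*C)*5 = 10*C)
y(1 - 4*0)*U(-10) = (10*(1 - 4*0))*(1 - 1/10*(-10)) = (10*(1 + 0))*(1 + 1) = (10*1)*2 = 10*2 = 20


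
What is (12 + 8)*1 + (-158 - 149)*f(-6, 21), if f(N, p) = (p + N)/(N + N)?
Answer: 1615/4 ≈ 403.75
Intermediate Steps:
f(N, p) = (N + p)/(2*N) (f(N, p) = (N + p)/((2*N)) = (N + p)*(1/(2*N)) = (N + p)/(2*N))
(12 + 8)*1 + (-158 - 149)*f(-6, 21) = (12 + 8)*1 + (-158 - 149)*((1/2)*(-6 + 21)/(-6)) = 20*1 - 307*(-1)*15/(2*6) = 20 - 307*(-5/4) = 20 + 1535/4 = 1615/4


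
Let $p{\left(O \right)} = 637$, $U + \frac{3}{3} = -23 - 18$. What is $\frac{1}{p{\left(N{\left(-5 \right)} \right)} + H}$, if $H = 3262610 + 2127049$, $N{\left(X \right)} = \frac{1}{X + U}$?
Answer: $\frac{1}{5390296} \approx 1.8552 \cdot 10^{-7}$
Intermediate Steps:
$U = -42$ ($U = -1 - 41 = -42$)
$N{\left(X \right)} = \frac{1}{-42 + X}$ ($N{\left(X \right)} = \frac{1}{X - 42} = \frac{1}{-42 + X}$)
$H = 5389659$
$\frac{1}{p{\left(N{\left(-5 \right)} \right)} + H} = \frac{1}{637 + 5389659} = \frac{1}{5390296}$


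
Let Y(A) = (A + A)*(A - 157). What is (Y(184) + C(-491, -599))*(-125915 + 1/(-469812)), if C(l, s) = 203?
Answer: -599786516349359/469812 ≈ -1.2767e+9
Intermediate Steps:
Y(A) = 2*A*(-157 + A) (Y(A) = (2*A)*(-157 + A) = 2*A*(-157 + A))
(Y(184) + C(-491, -599))*(-125915 + 1/(-469812)) = (2*184*(-157 + 184) + 203)*(-125915 + 1/(-469812)) = (2*184*27 + 203)*(-125915 - 1/469812) = (9936 + 203)*(-59156377981/469812) = 10139*(-59156377981/469812) = -599786516349359/469812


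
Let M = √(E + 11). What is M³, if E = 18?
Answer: 29*√29 ≈ 156.17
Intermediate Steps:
M = √29 (M = √(18 + 11) = √29 ≈ 5.3852)
M³ = (√29)³ = 29*√29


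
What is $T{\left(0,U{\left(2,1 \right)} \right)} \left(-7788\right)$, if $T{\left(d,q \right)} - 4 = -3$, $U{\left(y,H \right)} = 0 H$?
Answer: $-7788$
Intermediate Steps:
$U{\left(y,H \right)} = 0$
$T{\left(d,q \right)} = 1$ ($T{\left(d,q \right)} = 4 - 3 = 1$)
$T{\left(0,U{\left(2,1 \right)} \right)} \left(-7788\right) = 1 \left(-7788\right) = -7788$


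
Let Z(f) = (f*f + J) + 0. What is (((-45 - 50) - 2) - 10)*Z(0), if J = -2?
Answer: 214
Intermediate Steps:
Z(f) = -2 + f² (Z(f) = (f*f - 2) + 0 = (f² - 2) + 0 = (-2 + f²) + 0 = -2 + f²)
(((-45 - 50) - 2) - 10)*Z(0) = (((-45 - 50) - 2) - 10)*(-2 + 0²) = ((-95 - 2) - 10)*(-2 + 0) = (-97 - 10)*(-2) = -107*(-2) = 214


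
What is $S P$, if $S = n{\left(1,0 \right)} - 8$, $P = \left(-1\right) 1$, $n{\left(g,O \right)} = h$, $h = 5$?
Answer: $3$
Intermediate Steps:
$n{\left(g,O \right)} = 5$
$P = -1$
$S = -3$ ($S = 5 - 8 = -3$)
$S P = \left(-3\right) \left(-1\right) = 3$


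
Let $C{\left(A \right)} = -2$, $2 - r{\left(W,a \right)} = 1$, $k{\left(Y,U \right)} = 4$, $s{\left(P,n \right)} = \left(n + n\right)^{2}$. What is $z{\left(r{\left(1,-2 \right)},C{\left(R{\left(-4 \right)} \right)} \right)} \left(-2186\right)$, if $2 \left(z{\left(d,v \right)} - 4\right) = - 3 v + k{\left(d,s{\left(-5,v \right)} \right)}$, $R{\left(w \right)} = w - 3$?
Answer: $-19674$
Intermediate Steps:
$s{\left(P,n \right)} = 4 n^{2}$ ($s{\left(P,n \right)} = \left(2 n\right)^{2} = 4 n^{2}$)
$r{\left(W,a \right)} = 1$ ($r{\left(W,a \right)} = 2 - 1 = 1$)
$R{\left(w \right)} = -3 + w$
$z{\left(d,v \right)} = 6 - \frac{3 v}{2}$ ($z{\left(d,v \right)} = 4 + \frac{- 3 v + 4}{2} = 4 + \frac{4 - 3 v}{2} = 4 - \left(-2 + \frac{3 v}{2}\right) = 6 - \frac{3 v}{2}$)
$z{\left(r{\left(1,-2 \right)},C{\left(R{\left(-4 \right)} \right)} \right)} \left(-2186\right) = \left(6 - -3\right) \left(-2186\right) = \left(6 + 3\right) \left(-2186\right) = 9 \left(-2186\right) = -19674$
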